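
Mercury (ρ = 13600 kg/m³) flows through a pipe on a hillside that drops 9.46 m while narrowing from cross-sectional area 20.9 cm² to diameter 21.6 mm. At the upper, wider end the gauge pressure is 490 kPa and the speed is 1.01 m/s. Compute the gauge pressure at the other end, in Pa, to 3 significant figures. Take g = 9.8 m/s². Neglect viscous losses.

By continuity, v₂ = v₁·A₁/A₂ = 1.01·(20.9/3.66) = 5.76 m/s.
Applying Bernoulli between the two ends and solving for P₂: P₂ = P₁ + ½ρ(v₁² − v₂²) − ρgΔh.
P₂ = 490000 + ½·13600·(1.01² − 5.76²) − 13600·9.8·(−9.46) = 490000 + (-219000) − (-1260000) = 1530000 Pa.

1530000 Pa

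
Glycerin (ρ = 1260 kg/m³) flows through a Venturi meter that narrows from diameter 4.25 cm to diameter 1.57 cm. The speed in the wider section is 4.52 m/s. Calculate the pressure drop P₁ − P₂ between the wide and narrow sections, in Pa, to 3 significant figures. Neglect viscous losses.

678000 Pa

Mass conservation (A₁v₁ = A₂v₂) gives v₂ = 4.52 × 14.2/1.94 = 33.1 m/s.
Bernoulli (h₁ = h₂): P₁ − P₂ = ½ρ(v₂² − v₁²).
P₁ − P₂ = ½·1260·(33.1² − 4.52²) = ½·1260·1080 = 678000 Pa.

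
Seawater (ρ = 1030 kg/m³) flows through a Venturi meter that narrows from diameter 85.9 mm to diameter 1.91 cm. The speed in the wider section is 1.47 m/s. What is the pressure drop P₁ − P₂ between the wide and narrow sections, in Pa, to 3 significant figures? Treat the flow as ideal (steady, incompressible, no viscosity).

Continuity gives A₁v₁ = A₂v₂, so v₂ = (58.0 cm²)/(2.87 cm²) × 1.47 m/s = 29.7 m/s.
Bernoulli (h₁ = h₂): P₁ − P₂ = ½ρ(v₂² − v₁²).
P₁ − P₂ = ½·1030·(29.7² − 1.47²) = ½·1030·882 = 454000 Pa.

ΔP ≈ 454000 Pa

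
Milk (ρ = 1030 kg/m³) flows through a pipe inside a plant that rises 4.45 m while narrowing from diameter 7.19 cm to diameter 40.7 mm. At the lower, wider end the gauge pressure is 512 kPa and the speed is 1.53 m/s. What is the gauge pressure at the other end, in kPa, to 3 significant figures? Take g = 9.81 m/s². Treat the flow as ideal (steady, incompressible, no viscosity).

P₂ ≈ 456 kPa

Mass conservation (A₁v₁ = A₂v₂) gives v₂ = 1.53 × 40.6/13.0 = 4.77 m/s.
Applying Bernoulli between the two ends and solving for P₂: P₂ = P₁ + ½ρ(v₁² − v₂²) − ρgΔh.
P₂ = 512000 + ½·1030·(1.53² − 4.77²) − 1030·9.81·(+4.45) = 512000 + (-10500) − (45000) = 456000 Pa.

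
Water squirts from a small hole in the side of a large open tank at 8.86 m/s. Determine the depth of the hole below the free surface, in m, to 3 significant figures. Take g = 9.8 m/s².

h = 4.01 m

Torricelli: v = √(2gh), so h = v²/(2g).
h = 8.86²/(2·9.8) = 78.5/19.60 = 4.01 m.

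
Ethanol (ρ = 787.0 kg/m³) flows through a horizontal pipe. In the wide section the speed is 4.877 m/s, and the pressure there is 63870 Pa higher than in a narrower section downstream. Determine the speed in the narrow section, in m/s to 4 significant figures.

Along the level pipe P + ½ρv² is conserved, hence v₂² = v₁² + 2(P₁ − P₂)/ρ.
v₂ = √(4.877² + 2·63870/787.0) = √(23.79 + 162.3) = 13.64 m/s.

13.64 m/s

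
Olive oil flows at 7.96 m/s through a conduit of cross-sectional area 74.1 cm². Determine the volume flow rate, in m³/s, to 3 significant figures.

0.0590 m³/s

Q = A·v = 0.00741 m² × 7.96 m/s = 0.0590 m³/s.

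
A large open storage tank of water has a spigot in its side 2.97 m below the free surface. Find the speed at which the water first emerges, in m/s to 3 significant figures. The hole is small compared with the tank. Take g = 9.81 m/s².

Bernoulli from surface to hole (P equal, v_surface ≈ 0): v = √(2gh) = √(2×9.81×2.97) = 7.63 m/s.

v ≈ 7.63 m/s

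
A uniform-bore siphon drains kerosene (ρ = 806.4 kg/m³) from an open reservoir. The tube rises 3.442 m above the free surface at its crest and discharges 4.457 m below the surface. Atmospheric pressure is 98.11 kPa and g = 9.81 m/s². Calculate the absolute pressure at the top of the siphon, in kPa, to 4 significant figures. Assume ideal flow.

Bernoulli surface→outlet gives ½v² = g·h_out, so v = √(2·9.81·4.457) = 9.351 m/s.
Continuity keeps v the same throughout the tube; from surface to crest, P_atm + 0 = P_top + ½ρv² + ρg·h_top.
P_top = 98110 − ½·806.4·9.351² − 806.4·9.81·3.442 = 35620 Pa.

P_top = 35.62 kPa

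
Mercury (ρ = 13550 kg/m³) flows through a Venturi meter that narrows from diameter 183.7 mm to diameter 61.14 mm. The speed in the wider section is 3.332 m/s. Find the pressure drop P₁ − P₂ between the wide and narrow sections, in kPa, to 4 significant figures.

ΔP = 6055 kPa

Mass conservation (A₁v₁ = A₂v₂) gives v₂ = 3.332 × 265.0/29.36 = 30.08 m/s.
With no height change, Bernoulli's equation is P₁ + ½ρv₁² = P₂ + ½ρv₂².
P₁ − P₂ = ½·13550·(30.08² − 3.332²) = ½·13550·893.7 = 6055000 Pa.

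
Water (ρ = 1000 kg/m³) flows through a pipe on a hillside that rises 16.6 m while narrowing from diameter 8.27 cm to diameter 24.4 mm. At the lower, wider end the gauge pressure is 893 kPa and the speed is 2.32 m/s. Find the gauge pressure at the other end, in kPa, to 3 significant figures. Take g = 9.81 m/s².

Continuity gives A₁v₁ = A₂v₂, so v₂ = (53.7 cm²)/(4.68 cm²) × 2.32 m/s = 26.7 m/s.
Energy conservation along the streamline gives P₂ = P₁ − ½ρ(v₂² − v₁²) − ρg(h₂ − h₁).
P₂ = 893000 + ½·1000·(2.32² − 26.7²) − 1000·9.81·(+16.6) = 893000 + (-352000) − (163000) = 378000 Pa.

P₂ ≈ 378 kPa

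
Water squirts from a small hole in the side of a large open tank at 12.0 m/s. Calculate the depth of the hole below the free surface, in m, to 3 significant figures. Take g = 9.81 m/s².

h = 7.34 m

For a small hole in a large open tank, ½v² = gh, giving h = v²/(2g).
h = 12.0²/(2·9.81) = 144/19.62 = 7.34 m.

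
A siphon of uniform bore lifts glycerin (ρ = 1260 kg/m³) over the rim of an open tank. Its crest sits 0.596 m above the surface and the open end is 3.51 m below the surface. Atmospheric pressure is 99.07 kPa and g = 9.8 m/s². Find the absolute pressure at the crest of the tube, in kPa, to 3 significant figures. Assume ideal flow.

48.4 kPa

From the surface to the outlet (both open to atmosphere, surface at rest): v = √(2g·h_out) = √(2·9.8·3.51) = 8.29 m/s.
With constant cross-section the crest speed equals v; applying Bernoulli from the surface up to the crest, P_top = P_atm − ½ρv² − ρg·h_top.
P_top = 99070 − ½·1260·8.29² − 1260·9.8·0.596 = 48400 Pa.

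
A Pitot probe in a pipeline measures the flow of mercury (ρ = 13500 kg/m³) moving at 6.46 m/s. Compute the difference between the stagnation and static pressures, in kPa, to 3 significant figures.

ΔP ≈ 282 kPa

The dynamic pressure equals the rise in static pressure at the stagnation point: ΔP = ½ρv².
ΔP = ½·13500·6.46² = 282000 Pa.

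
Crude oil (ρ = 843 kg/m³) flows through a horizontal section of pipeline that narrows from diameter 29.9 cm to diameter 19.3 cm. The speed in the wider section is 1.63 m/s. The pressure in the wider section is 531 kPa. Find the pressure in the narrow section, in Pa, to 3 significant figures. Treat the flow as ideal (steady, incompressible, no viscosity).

526000 Pa

Mass conservation (A₁v₁ = A₂v₂) gives v₂ = 1.63 × 702/293 = 3.91 m/s.
Along the horizontal streamline, P + ½ρv² is constant.
P₂ = P₁ − ½ρ(v₂² − v₁²) = 531000 − ½·843·(3.91² − 1.63²) = 531000 − 5330 = 526000 Pa.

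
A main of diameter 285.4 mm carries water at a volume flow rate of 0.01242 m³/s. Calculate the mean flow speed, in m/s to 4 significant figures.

v ≈ 0.1941 m/s

Q = 0.01242 m³/s = 0.01242 m³/s.
v = Q/A = 0.01242 / 0.06397 = 0.1941 m/s.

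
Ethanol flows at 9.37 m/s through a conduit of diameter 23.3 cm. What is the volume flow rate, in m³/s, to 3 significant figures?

Q = A·v = 0.0426 m² × 9.37 m/s = 0.400 m³/s.

Q ≈ 0.400 m³/s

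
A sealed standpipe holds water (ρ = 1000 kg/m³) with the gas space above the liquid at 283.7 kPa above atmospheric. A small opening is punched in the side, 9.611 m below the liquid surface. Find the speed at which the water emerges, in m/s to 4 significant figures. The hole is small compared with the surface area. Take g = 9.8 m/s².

Take point 1 at the surface (v₁ ≈ 0) and point 2 at the hole (at atmospheric pressure). Bernoulli: P₁ + ρg h = P_atm + ½ρv₂².
With P₁ − P_atm = 283700 Pa, v₂ = √(2gh + 2ΔP/ρ) = √(2·9.8·9.611 + 2·283700/1000) = 27.49 m/s.

v ≈ 27.49 m/s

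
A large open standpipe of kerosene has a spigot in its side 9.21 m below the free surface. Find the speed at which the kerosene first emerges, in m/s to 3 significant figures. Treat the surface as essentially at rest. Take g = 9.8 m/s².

13.4 m/s

The surface is effectively still and both ends are open, so ½v² = gh and v = √(2·9.8·9.21) = 13.4 m/s.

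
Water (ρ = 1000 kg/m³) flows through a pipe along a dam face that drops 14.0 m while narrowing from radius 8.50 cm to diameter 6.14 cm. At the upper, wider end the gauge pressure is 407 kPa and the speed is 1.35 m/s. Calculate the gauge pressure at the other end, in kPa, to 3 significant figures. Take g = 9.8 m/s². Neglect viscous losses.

The volume flow rate is constant, so v₂ = (A₁/A₂)v₁ = (227/29.6)·1.35 = 10.3 m/s.
Applying Bernoulli between the two ends and solving for P₂: P₂ = P₁ + ½ρ(v₁² − v₂²) − ρgΔh.
P₂ = 407000 + ½·1000·(1.35² − 10.3²) − 1000·9.8·(−14.0) = 407000 + (-52600) − (-137000) = 492000 Pa.

P₂ ≈ 492 kPa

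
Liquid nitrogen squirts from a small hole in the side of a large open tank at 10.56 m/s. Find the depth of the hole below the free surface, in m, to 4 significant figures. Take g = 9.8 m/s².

For a small hole in a large open tank, ½v² = gh, giving h = v²/(2g).
h = 10.56²/(2·9.8) = 111.5/19.60 = 5.689 m.

h = 5.689 m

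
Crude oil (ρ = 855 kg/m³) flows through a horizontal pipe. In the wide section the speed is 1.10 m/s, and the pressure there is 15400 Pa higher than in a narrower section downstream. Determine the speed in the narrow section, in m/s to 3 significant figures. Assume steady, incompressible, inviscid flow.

Along the level pipe P + ½ρv² is conserved, hence v₂² = v₁² + 2(P₁ − P₂)/ρ.
v₂ = √(1.10² + 2·15400/855) = √(1.21 + 36.0) = 6.10 m/s.

6.10 m/s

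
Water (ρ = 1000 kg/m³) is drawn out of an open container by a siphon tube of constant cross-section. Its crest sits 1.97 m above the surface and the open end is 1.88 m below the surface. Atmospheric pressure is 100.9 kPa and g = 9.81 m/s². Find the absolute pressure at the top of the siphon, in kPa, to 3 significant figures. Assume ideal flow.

Bernoulli surface→outlet gives ½v² = g·h_out, so v = √(2·9.81·1.88) = 6.07 m/s.
Continuity keeps v the same throughout the tube; from surface to crest, P_atm + 0 = P_top + ½ρv² + ρg·h_top.
P_top = 100900 − ½·1000·6.07² − 1000·9.81·1.97 = 63100 Pa.

P_top = 63.1 kPa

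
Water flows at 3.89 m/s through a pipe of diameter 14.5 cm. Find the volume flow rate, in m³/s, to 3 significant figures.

Q ≈ 0.0642 m³/s

Q = A·v = 0.0165 m² × 3.89 m/s = 0.0642 m³/s.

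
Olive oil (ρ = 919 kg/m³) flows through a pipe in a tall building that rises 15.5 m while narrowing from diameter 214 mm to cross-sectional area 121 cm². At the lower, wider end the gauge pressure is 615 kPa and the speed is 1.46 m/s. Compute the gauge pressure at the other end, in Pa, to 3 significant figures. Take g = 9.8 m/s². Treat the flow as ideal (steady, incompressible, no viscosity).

Continuity gives A₁v₁ = A₂v₂, so v₂ = (360 cm²)/(121 cm²) × 1.46 m/s = 4.34 m/s.
Applying Bernoulli between the two ends and solving for P₂: P₂ = P₁ + ½ρ(v₁² − v₂²) − ρgΔh.
P₂ = 615000 + ½·919·(1.46² − 4.34²) − 919·9.8·(+15.5) = 615000 + (-7680) − (140000) = 468000 Pa.

468000 Pa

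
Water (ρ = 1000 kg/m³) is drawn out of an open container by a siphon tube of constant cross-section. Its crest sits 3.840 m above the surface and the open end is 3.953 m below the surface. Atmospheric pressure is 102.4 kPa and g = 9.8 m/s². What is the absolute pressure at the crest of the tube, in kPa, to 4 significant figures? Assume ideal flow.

Bernoulli surface→outlet gives ½v² = g·h_out, so v = √(2·9.8·3.953) = 8.802 m/s.
Continuity keeps v the same throughout the tube; from surface to crest, P_atm + 0 = P_top + ½ρv² + ρg·h_top.
P_top = 102400 − ½·1000·8.802² − 1000·9.8·3.840 = 26030 Pa.

P_top ≈ 26.03 kPa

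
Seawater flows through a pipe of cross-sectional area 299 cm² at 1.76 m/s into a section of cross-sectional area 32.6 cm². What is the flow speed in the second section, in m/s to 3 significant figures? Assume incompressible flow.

Continuity gives A₁v₁ = A₂v₂, so v₂ = (299 cm²)/(32.6 cm²) × 1.76 m/s = 16.1 m/s.

v₂ = 16.1 m/s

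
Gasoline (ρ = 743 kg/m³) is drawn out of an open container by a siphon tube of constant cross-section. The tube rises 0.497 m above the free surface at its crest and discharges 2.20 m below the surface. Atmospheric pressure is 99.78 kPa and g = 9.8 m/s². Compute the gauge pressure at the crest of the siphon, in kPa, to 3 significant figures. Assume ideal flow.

From the surface to the outlet (both open to atmosphere, surface at rest): v = √(2g·h_out) = √(2·9.8·2.20) = 6.57 m/s.
With constant cross-section the crest speed equals v; applying Bernoulli from the surface up to the crest, P_top = P_atm − ½ρv² − ρg·h_top.
P_top = 99780 − ½·743·6.57² − 743·9.8·0.497 = 80100 Pa. So P_gauge = P_top − P_atm = -19600 Pa.

P_gauge ≈ -19.6 kPa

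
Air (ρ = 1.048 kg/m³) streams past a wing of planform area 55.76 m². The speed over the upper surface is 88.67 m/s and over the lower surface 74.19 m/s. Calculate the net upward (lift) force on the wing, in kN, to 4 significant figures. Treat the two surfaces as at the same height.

From P + ½ρv² = const at equal height, P_low − P_up = ½ρ(v_up² − v_low²).
ΔP = ½·1.048·(88.67² − 74.19²) = 1236 Pa.
Lift = ΔP · A = 1236 × 55.76 = 68900 N.

F = 68.90 kN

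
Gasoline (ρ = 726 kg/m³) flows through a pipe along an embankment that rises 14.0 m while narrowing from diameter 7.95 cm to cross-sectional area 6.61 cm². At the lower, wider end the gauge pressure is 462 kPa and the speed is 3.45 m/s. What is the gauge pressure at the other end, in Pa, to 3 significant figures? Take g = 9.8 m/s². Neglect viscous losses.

Mass conservation (A₁v₁ = A₂v₂) gives v₂ = 3.45 × 49.6/6.61 = 25.9 m/s.
Bernoulli: P₁ + ½ρv₁² + ρg h₁ = P₂ + ½ρv₂² + ρg h₂, so P₂ = P₁ + ½ρ(v₁² − v₂²) − ρg(h₂ − h₁).
P₂ = 462000 + ½·726·(3.45² − 25.9²) − 726·9.8·(+14.0) = 462000 + (-239000) − (99600) = 123000 Pa.

123000 Pa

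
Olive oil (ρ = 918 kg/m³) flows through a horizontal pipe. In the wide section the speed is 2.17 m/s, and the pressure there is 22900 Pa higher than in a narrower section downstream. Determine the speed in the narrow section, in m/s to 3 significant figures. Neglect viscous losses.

Horizontal Bernoulli: P₁ + ½ρv₁² = P₂ + ½ρv₂², so v₂² = v₁² + 2(P₁ − P₂)/ρ.
v₂ = √(2.17² + 2·22900/918) = √(4.71 + 49.9) = 7.39 m/s.

v₂ = 7.39 m/s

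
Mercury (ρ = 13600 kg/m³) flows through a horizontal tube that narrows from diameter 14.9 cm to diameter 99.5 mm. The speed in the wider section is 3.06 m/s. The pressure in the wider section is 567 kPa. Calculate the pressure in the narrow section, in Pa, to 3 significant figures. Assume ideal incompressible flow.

P₂ = 310000 Pa

Continuity gives A₁v₁ = A₂v₂, so v₂ = (174 cm²)/(77.8 cm²) × 3.06 m/s = 6.86 m/s.
With no height change, Bernoulli's equation is P₁ + ½ρv₁² = P₂ + ½ρv₂².
P₂ = P₁ − ½ρ(v₂² − v₁²) = 567000 − ½·13600·(6.86² − 3.06²) = 567000 − 257000 = 310000 Pa.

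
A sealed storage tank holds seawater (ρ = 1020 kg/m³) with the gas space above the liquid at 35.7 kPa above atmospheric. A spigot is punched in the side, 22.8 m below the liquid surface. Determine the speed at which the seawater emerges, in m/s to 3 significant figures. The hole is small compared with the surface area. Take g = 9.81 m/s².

v = 22.7 m/s

Take point 1 at the surface (v₁ ≈ 0) and point 2 at the hole (at atmospheric pressure). Bernoulli: P₁ + ρg h = P_atm + ½ρv₂².
With P₁ − P_atm = 35700 Pa, v₂ = √(2gh + 2ΔP/ρ) = √(2·9.81·22.8 + 2·35700/1020) = 22.7 m/s.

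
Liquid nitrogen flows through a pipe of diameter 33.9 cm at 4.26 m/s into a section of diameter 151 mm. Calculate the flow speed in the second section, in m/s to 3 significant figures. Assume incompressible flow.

By continuity, v₂ = v₁·A₁/A₂ = 4.26·(903/179) = 21.5 m/s.

v₂ ≈ 21.5 m/s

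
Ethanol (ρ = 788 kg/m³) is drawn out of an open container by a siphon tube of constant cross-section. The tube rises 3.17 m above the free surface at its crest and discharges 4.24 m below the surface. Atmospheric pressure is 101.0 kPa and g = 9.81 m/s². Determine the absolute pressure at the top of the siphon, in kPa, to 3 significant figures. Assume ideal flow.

P_top = 43.7 kPa

From the surface to the outlet (both open to atmosphere, surface at rest): v = √(2g·h_out) = √(2·9.81·4.24) = 9.12 m/s.
Continuity keeps v the same throughout the tube; from surface to crest, P_atm + 0 = P_top + ½ρv² + ρg·h_top.
P_top = 101000 − ½·788·9.12² − 788·9.81·3.17 = 43700 Pa.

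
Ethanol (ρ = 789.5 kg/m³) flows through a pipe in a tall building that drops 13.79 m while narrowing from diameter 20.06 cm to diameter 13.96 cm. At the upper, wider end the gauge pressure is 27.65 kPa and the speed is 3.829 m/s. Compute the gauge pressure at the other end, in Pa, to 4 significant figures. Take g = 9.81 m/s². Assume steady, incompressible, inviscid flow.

P₂ ≈ 115600 Pa

By continuity, v₂ = v₁·A₁/A₂ = 3.829·(316.0/153.1) = 7.906 m/s.
Bernoulli: P₁ + ½ρv₁² + ρg h₁ = P₂ + ½ρv₂² + ρg h₂, so P₂ = P₁ + ½ρ(v₁² − v₂²) − ρg(h₂ − h₁).
P₂ = 27650 + ½·789.5·(3.829² − 7.906²) − 789.5·9.81·(−13.79) = 27650 + (-18890) − (-106800) = 115600 Pa.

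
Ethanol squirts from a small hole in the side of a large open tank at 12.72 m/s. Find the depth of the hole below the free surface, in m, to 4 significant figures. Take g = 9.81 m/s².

Torricelli: v = √(2gh), so h = v²/(2g).
h = 12.72²/(2·9.81) = 161.8/19.62 = 8.247 m.

h ≈ 8.247 m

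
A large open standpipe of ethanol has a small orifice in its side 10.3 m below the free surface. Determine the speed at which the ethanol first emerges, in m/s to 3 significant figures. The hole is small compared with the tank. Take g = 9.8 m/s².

With the surface at rest and both surface and jet at atmospheric pressure, Bernoulli gives ρg h = ½ρv², so v = √(2gh) = √(2·9.8·10.3) = 14.2 m/s.

v = 14.2 m/s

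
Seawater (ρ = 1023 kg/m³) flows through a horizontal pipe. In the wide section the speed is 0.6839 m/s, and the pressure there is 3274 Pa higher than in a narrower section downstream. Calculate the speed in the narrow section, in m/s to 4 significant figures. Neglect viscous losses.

v₂ = 2.621 m/s

Horizontal Bernoulli: P₁ + ½ρv₁² = P₂ + ½ρv₂², so v₂² = v₁² + 2(P₁ − P₂)/ρ.
v₂ = √(0.6839² + 2·3274/1023) = √(0.4677 + 6.401) = 2.621 m/s.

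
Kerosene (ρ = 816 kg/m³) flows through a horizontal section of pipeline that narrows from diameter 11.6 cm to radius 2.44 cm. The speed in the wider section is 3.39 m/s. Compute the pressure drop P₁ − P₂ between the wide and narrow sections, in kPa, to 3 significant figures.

By continuity, v₂ = v₁·A₁/A₂ = 3.39·(106/18.7) = 19.2 m/s.
Bernoulli (h₁ = h₂): P₁ − P₂ = ½ρ(v₂² − v₁²).
P₁ − P₂ = ½·816·(19.2² − 3.39²) = ½·816·355 = 145000 Pa.

145 kPa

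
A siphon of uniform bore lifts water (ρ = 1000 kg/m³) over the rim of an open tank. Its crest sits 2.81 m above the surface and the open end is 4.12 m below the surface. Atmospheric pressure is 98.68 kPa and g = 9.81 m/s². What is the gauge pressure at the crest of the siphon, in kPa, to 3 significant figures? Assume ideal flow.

Bernoulli surface→outlet gives ½v² = g·h_out, so v = √(2·9.81·4.12) = 8.99 m/s.
With constant cross-section the crest speed equals v; applying Bernoulli from the surface up to the crest, P_top = P_atm − ½ρv² − ρg·h_top.
P_top = 98680 − ½·1000·8.99² − 1000·9.81·2.81 = 30700 Pa. So P_gauge = P_top − P_atm = -68000 Pa.

P_gauge ≈ -68.0 kPa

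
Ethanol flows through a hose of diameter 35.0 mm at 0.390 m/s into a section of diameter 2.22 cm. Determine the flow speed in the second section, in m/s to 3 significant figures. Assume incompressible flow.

Mass conservation (A₁v₁ = A₂v₂) gives v₂ = 0.390 × 9.62/3.87 = 0.969 m/s.

0.969 m/s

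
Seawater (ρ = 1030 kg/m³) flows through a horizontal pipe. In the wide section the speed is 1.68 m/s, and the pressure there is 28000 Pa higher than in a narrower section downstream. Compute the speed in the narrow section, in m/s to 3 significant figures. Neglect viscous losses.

7.56 m/s

With h₁ = h₂, rearranging Bernoulli gives v₂ = √(v₁² + 2ΔP/ρ).
v₂ = √(1.68² + 2·28000/1030) = √(2.82 + 54.4) = 7.56 m/s.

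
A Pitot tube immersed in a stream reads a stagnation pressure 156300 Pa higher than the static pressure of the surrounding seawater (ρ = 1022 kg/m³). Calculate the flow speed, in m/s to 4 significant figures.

At the stagnation point the flow is brought to rest, so Bernoulli gives P_stag − P_static = ½ρv².
v = √(2ΔP/ρ) = √(2·156300/1022) = 17.49 m/s.

v ≈ 17.49 m/s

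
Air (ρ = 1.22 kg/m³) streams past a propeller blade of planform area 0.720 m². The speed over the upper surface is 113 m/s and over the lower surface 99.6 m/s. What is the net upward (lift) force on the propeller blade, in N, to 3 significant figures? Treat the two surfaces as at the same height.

F = 1250 N

With equal heights on the two surfaces, Bernoulli gives P_lower − P_upper = ½ρ(v_upper² − v_lower²).
ΔP = ½·1.22·(113² − 99.6²) = 1740 Pa.
Lift = ΔP · A = 1740 × 0.720 = 1250 N.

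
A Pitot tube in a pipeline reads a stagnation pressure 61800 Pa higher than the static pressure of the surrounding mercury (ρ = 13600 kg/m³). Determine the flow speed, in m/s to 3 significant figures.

Bernoulli between the free stream and the stagnation point: ½ρv² = P_stag − P_static.
v = √(2ΔP/ρ) = √(2·61800/13600) = 3.01 m/s.

v = 3.01 m/s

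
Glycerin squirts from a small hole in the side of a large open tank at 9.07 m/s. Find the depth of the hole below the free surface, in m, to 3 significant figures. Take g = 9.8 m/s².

Torricelli: v = √(2gh), so h = v²/(2g).
h = 9.07²/(2·9.8) = 82.3/19.60 = 4.20 m.

h = 4.20 m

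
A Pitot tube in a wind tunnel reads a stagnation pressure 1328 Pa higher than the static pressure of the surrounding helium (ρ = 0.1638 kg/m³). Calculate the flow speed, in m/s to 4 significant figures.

The dynamic pressure equals the rise in static pressure at the stagnation point: ΔP = ½ρv².
v = √(2ΔP/ρ) = √(2·1328/0.1638) = 127.3 m/s.

v = 127.3 m/s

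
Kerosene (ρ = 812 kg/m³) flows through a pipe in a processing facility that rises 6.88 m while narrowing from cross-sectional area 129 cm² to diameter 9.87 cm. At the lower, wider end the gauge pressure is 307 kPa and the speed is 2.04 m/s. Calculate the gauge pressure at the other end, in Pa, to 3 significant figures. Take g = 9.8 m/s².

P₂ ≈ 249000 Pa

The volume flow rate is constant, so v₂ = (A₁/A₂)v₁ = (129/76.5)·2.04 = 3.44 m/s.
Energy conservation along the streamline gives P₂ = P₁ − ½ρ(v₂² − v₁²) − ρg(h₂ − h₁).
P₂ = 307000 + ½·812·(2.04² − 3.44²) − 812·9.8·(+6.88) = 307000 + (-3110) − (54700) = 249000 Pa.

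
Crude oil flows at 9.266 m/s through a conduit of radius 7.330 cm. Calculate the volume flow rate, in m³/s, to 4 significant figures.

Q = 0.1564 m³/s

Q = A·v = 0.01688 m² × 9.266 m/s = 0.1564 m³/s.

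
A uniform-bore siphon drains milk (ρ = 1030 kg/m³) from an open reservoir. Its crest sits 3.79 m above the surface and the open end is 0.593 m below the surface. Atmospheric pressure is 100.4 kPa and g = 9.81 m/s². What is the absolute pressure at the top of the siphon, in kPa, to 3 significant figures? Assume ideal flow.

P_top ≈ 56.1 kPa

The outlet speed comes from Torricelli: v = √(2g·0.593) = 3.41 m/s.
Continuity keeps v the same throughout the tube; from surface to crest, P_atm + 0 = P_top + ½ρv² + ρg·h_top.
P_top = 100400 − ½·1030·3.41² − 1030·9.81·3.79 = 56100 Pa.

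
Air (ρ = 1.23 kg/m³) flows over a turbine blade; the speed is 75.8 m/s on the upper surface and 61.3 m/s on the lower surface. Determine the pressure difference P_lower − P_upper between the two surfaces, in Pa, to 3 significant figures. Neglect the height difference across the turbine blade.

The pressure is lower where the speed is higher: ΔP = ½ρ(v_up² − v_low²).
ΔP = ½·1.23·(75.8² − 61.3²) = 1220 Pa.

1220 Pa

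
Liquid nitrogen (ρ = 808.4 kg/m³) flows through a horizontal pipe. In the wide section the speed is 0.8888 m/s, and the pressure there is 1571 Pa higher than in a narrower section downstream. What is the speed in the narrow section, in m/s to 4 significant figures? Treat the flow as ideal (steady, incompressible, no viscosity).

Along the level pipe P + ½ρv² is conserved, hence v₂² = v₁² + 2(P₁ − P₂)/ρ.
v₂ = √(0.8888² + 2·1571/808.4) = √(0.7900 + 3.887) = 2.163 m/s.

v₂ = 2.163 m/s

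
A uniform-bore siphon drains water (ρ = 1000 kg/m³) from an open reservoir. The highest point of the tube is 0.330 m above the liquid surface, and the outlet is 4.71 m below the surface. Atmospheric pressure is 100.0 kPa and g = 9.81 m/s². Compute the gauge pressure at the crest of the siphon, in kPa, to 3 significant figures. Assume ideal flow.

The outlet speed comes from Torricelli: v = √(2g·4.71) = 9.61 m/s.
Continuity keeps v the same throughout the tube; from surface to crest, P_atm + 0 = P_top + ½ρv² + ρg·h_top.
P_top = 100000 − ½·1000·9.61² − 1000·9.81·0.330 = 50600 Pa. So P_gauge = P_top − P_atm = -49400 Pa.

P_gauge ≈ -49.4 kPa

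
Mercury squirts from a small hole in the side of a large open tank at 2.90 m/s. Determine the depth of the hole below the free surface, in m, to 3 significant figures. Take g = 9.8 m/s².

Inverting v = √(2gh) gives h = v² / 2g.
h = 2.90²/(2·9.8) = 8.41/19.60 = 0.429 m.

h ≈ 0.429 m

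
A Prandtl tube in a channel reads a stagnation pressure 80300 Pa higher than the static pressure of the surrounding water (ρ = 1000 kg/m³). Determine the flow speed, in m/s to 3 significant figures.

At the stagnation point the flow is brought to rest, so Bernoulli gives P_stag − P_static = ½ρv².
v = √(2ΔP/ρ) = √(2·80300/1000) = 12.7 m/s.

v = 12.7 m/s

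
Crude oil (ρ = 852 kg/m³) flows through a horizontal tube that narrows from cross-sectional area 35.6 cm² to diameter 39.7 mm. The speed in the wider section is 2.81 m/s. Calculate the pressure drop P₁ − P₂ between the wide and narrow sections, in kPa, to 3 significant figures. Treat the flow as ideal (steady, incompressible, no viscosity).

By continuity, v₂ = v₁·A₁/A₂ = 2.81·(35.6/12.4) = 8.08 m/s.
Along the horizontal streamline, P + ½ρv² is constant.
P₁ − P₂ = ½·852·(8.08² − 2.81²) = ½·852·57.4 = 24500 Pa.

ΔP ≈ 24.5 kPa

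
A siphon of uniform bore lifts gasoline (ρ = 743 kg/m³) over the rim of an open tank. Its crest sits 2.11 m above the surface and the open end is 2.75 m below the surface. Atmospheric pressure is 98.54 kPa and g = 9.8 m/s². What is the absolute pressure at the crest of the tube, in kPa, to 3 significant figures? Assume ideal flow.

P_top = 63.2 kPa

The outlet speed comes from Torricelli: v = √(2g·2.75) = 7.34 m/s.
Continuity keeps v the same throughout the tube; from surface to crest, P_atm + 0 = P_top + ½ρv² + ρg·h_top.
P_top = 98540 − ½·743·7.34² − 743·9.8·2.11 = 63200 Pa.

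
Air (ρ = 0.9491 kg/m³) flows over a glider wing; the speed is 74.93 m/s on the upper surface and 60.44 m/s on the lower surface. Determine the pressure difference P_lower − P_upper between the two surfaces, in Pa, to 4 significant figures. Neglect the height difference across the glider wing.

Bernoulli (same height): P_lower − P_upper = ½ρ(v_upper² − v_lower²).
ΔP = ½·0.9491·(74.93² − 60.44²) = 930.8 Pa.

930.8 Pa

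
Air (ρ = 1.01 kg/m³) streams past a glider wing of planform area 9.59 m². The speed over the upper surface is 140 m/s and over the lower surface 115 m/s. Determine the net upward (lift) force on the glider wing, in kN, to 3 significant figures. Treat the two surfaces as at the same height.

The faster flow above has the lower pressure; Bernoulli (same height) gives ΔP = ½ρ(v_up² − v_low²).
ΔP = ½·1.01·(140² − 115²) = 3220 Pa.
Lift = ΔP · A = 3220 × 9.59 = 30900 N.

F = 30.9 kN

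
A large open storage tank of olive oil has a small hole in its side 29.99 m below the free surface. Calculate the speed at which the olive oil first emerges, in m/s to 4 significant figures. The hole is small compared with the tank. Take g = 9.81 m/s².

v ≈ 24.26 m/s

Torricelli's result v = √(2gh) gives v = √(2·9.81·29.99) = 24.26 m/s.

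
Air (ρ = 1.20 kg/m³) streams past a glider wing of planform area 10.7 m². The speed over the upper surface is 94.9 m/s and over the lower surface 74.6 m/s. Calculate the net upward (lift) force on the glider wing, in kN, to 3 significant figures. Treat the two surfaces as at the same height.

From P + ½ρv² = const at equal height, P_low − P_up = ½ρ(v_up² − v_low²).
ΔP = ½·1.20·(94.9² − 74.6²) = 2060 Pa.
Lift = ΔP · A = 2060 × 10.7 = 22100 N.

F ≈ 22.1 kN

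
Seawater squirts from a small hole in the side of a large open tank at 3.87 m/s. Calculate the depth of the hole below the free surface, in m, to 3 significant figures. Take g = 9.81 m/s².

h = 0.763 m

Inverting v = √(2gh) gives h = v² / 2g.
h = 3.87²/(2·9.81) = 15.0/19.62 = 0.763 m.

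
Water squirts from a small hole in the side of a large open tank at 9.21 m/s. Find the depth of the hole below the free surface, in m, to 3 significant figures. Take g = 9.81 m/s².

Inverting v = √(2gh) gives h = v² / 2g.
h = 9.21²/(2·9.81) = 84.8/19.62 = 4.32 m.

h ≈ 4.32 m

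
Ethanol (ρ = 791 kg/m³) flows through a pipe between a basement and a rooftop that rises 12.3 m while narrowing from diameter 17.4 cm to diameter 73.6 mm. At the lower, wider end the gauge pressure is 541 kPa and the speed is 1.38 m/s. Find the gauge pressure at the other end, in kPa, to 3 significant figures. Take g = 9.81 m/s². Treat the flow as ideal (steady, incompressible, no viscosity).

By continuity, v₂ = v₁·A₁/A₂ = 1.38·(238/42.5) = 7.71 m/s.
Applying Bernoulli between the two ends and solving for P₂: P₂ = P₁ + ½ρ(v₁² − v₂²) − ρgΔh.
P₂ = 541000 + ½·791·(1.38² − 7.71²) − 791·9.81·(+12.3) = 541000 + (-22800) − (95400) = 423000 Pa.

P₂ ≈ 423 kPa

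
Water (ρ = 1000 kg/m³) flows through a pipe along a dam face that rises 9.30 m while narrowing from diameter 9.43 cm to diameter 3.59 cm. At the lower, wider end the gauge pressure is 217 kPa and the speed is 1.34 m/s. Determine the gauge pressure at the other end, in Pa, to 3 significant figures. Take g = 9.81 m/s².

83900 Pa

By continuity, v₂ = v₁·A₁/A₂ = 1.34·(69.8/10.1) = 9.25 m/s.
Bernoulli: P₁ + ½ρv₁² + ρg h₁ = P₂ + ½ρv₂² + ρg h₂, so P₂ = P₁ + ½ρ(v₁² − v₂²) − ρg(h₂ − h₁).
P₂ = 217000 + ½·1000·(1.34² − 9.25²) − 1000·9.81·(+9.30) = 217000 + (-41800) − (91200) = 83900 Pa.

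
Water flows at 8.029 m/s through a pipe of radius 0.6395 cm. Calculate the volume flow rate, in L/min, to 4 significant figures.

Q ≈ 61.89 L/min

Q = A·v = 0.0001285 m² × 8.029 m/s = 0.001032 m³/s.
Converting: 0.001032 m³/s × 60000 = 61.89 L/min.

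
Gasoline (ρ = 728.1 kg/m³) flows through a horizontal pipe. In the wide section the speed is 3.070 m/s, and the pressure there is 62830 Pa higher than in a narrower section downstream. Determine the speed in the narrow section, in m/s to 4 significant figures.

Along the level pipe P + ½ρv² is conserved, hence v₂² = v₁² + 2(P₁ − P₂)/ρ.
v₂ = √(3.070² + 2·62830/728.1) = √(9.425 + 172.6) = 13.49 m/s.

v₂ = 13.49 m/s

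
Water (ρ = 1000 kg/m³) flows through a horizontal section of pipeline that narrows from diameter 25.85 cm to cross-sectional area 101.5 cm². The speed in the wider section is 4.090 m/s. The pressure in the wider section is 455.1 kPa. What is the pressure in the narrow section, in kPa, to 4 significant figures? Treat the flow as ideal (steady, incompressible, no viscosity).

The volume flow rate is constant, so v₂ = (A₁/A₂)v₁ = (524.8/101.5)·4.090 = 21.15 m/s.
With no height change, Bernoulli's equation is P₁ + ½ρv₁² = P₂ + ½ρv₂².
P₂ = P₁ − ½ρ(v₂² − v₁²) = 455100 − ½·1000·(21.15² − 4.090²) = 455100 − 215300 = 239800 Pa.

239.8 kPa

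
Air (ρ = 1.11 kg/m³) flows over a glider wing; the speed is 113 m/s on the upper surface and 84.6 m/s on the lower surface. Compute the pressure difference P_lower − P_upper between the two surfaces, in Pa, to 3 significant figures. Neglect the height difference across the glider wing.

ΔP = 3110 Pa

The pressure is lower where the speed is higher: ΔP = ½ρ(v_up² − v_low²).
ΔP = ½·1.11·(113² − 84.6²) = 3110 Pa.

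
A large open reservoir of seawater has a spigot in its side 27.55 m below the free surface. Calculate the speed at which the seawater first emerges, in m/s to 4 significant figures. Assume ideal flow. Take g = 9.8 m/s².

v = 23.24 m/s

The surface is effectively still and both ends are open, so ½v² = gh and v = √(2·9.8·27.55) = 23.24 m/s.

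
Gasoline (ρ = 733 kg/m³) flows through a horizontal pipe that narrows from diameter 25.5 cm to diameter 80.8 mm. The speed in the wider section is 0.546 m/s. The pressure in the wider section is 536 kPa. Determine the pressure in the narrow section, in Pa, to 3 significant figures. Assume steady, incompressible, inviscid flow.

Continuity gives A₁v₁ = A₂v₂, so v₂ = (511 cm²)/(51.3 cm²) × 0.546 m/s = 5.44 m/s.
The pipe is horizontal, so Bernoulli reduces to P₁ + ½ρv₁² = P₂ + ½ρv₂².
P₂ = P₁ − ½ρ(v₂² − v₁²) = 536000 − ½·733·(5.44² − 0.546²) = 536000 − 10700 = 525000 Pa.

P₂ ≈ 525000 Pa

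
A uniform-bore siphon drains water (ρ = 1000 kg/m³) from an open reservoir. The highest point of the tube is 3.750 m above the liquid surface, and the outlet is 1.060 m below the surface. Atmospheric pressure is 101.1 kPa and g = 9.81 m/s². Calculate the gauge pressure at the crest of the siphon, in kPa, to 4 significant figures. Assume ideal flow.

From the surface to the outlet (both open to atmosphere, surface at rest): v = √(2g·h_out) = √(2·9.81·1.060) = 4.560 m/s.
With constant cross-section the crest speed equals v; applying Bernoulli from the surface up to the crest, P_top = P_atm − ½ρv² − ρg·h_top.
P_top = 101100 − ½·1000·4.560² − 1000·9.81·3.750 = 53910 Pa. So P_gauge = P_top − P_atm = -47190 Pa.

P_gauge = -47.19 kPa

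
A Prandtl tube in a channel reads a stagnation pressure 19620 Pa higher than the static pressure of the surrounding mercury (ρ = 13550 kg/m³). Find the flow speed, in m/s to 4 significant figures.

The dynamic pressure equals the rise in static pressure at the stagnation point: ΔP = ½ρv².
v = √(2ΔP/ρ) = √(2·19620/13550) = 1.702 m/s.

v = 1.702 m/s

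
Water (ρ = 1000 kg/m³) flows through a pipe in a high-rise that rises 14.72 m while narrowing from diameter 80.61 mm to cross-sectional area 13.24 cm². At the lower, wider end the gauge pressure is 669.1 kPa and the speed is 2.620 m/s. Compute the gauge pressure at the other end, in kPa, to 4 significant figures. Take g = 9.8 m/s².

P₂ ≈ 477.3 kPa

The volume flow rate is constant, so v₂ = (A₁/A₂)v₁ = (51.03/13.24)·2.620 = 10.10 m/s.
Energy conservation along the streamline gives P₂ = P₁ − ½ρ(v₂² − v₁²) − ρg(h₂ − h₁).
P₂ = 669100 + ½·1000·(2.620² − 10.10²) − 1000·9.8·(+14.72) = 669100 + (-47560) − (144300) = 477300 Pa.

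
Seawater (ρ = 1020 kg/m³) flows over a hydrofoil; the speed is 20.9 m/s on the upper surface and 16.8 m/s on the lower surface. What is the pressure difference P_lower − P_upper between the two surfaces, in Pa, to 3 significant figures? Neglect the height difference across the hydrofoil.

ΔP ≈ 78800 Pa

The pressure is lower where the speed is higher: ΔP = ½ρ(v_up² − v_low²).
ΔP = ½·1020·(20.9² − 16.8²) = 78800 Pa.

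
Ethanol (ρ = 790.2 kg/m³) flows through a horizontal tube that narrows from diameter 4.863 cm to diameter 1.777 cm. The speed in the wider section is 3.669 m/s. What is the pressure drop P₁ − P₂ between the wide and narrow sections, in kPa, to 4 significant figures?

293.0 kPa

The volume flow rate is constant, so v₂ = (A₁/A₂)v₁ = (18.57/2.480)·3.669 = 27.48 m/s.
The pipe is horizontal, so Bernoulli reduces to P₁ + ½ρv₁² = P₂ + ½ρv₂².
P₁ − P₂ = ½·790.2·(27.48² − 3.669²) = ½·790.2·741.6 = 293000 Pa.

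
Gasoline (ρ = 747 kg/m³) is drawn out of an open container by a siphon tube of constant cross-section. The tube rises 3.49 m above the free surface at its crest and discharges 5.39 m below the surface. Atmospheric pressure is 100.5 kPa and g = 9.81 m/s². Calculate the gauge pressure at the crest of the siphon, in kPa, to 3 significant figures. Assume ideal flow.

The outlet speed comes from Torricelli: v = √(2g·5.39) = 10.3 m/s.
The bore is uniform, so the speed at the crest is the same v. Bernoulli surface→crest: P_atm = P_top + ½ρv² + ρg·h_top.
P_top = 100500 − ½·747·10.3² − 747·9.81·3.49 = 35400 Pa. So P_gauge = P_top − P_atm = -65100 Pa.

P_gauge = -65.1 kPa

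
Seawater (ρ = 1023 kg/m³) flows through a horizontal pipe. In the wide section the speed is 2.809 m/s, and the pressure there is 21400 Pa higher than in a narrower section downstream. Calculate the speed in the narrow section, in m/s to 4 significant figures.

Horizontal Bernoulli: P₁ + ½ρv₁² = P₂ + ½ρv₂², so v₂² = v₁² + 2(P₁ − P₂)/ρ.
v₂ = √(2.809² + 2·21400/1023) = √(7.890 + 41.84) = 7.052 m/s.

7.052 m/s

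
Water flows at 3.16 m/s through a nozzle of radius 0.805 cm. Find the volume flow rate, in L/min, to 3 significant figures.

Q = 38.6 L/min

Q = A·v = 0.000204 m² × 3.16 m/s = 0.000643 m³/s.
Converting: 0.000643 m³/s × 60000 = 38.6 L/min.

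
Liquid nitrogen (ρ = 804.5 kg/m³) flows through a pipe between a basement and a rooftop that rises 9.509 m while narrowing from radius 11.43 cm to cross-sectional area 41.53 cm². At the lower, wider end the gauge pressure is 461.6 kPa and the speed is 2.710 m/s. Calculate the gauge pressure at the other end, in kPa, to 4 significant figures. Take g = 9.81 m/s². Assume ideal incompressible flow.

Mass conservation (A₁v₁ = A₂v₂) gives v₂ = 2.710 × 410.4/41.53 = 26.78 m/s.
Bernoulli: P₁ + ½ρv₁² + ρg h₁ = P₂ + ½ρv₂² + ρg h₂, so P₂ = P₁ + ½ρ(v₁² − v₂²) − ρg(h₂ − h₁).
P₂ = 461600 + ½·804.5·(2.710² − 26.78²) − 804.5·9.81·(+9.509) = 461600 + (-285600) − (75050) = 101000 Pa.

P₂ = 101.0 kPa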